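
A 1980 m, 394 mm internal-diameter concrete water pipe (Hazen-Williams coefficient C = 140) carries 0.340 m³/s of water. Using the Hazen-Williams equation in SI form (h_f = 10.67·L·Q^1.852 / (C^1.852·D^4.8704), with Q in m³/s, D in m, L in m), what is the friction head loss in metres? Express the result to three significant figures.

h_f ≈ 28.4 m

h_f = 10.67·1980·0.340^1.852 / (140^1.852·0.394^4.8704) = 28.35 m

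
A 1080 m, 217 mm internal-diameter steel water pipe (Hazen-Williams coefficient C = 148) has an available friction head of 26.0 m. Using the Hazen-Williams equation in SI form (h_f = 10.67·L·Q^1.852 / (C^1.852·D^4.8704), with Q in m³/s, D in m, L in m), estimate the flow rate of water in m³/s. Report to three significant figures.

Rearranging: Q = [h_f·C^1.852·D^4.8704 / (10.67·L)]^(1/1.852)
Q = [26.0·148^1.852·0.217^4.8704 / (10.67·1080)]^0.540 = 0.09913 m³/s

Q ≈ 0.0991 m³/s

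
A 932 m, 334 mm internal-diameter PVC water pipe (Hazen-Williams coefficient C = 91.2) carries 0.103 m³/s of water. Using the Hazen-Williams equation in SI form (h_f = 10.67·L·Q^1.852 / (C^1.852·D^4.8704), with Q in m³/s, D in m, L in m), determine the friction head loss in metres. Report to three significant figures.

h_f = 10.67·932·0.103^1.852 / (91.2^1.852·0.334^4.8704) = 7.228 m

h_f ≈ 7.23 m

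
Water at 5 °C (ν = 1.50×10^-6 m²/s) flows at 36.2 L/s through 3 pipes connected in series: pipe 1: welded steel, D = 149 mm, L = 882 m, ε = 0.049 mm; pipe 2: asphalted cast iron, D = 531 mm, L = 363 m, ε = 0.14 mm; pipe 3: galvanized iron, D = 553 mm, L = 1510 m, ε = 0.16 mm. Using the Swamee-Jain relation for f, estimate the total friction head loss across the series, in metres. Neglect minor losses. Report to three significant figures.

H ≈ 23.4 m

Pipe 1: V = 2.076 m/s, Re = 2.06×10^5, ε/D = 3.29×10^-4, f = 0.01791, h_1 = f(L/D)V²/2g = 23.29 m
Pipe 2: V = 0.1635 m/s, Re = 5.79×10^4, ε/D = 2.64×10^-4, f = 0.02120, h_2 = f(L/D)V²/2g = 0.01974 m
Pipe 3: V = 0.1507 m/s, Re = 5.56×10^4, ε/D = 2.89×10^-4, f = 0.02146, h_3 = f(L/D)V²/2g = 0.06784 m
Series → Q common, losses add: H = Σh = 23.37 m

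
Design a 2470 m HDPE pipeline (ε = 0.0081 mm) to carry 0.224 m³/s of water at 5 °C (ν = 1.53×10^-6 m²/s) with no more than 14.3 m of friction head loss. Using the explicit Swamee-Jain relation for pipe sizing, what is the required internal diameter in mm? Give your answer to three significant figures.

Swamee-Jain (Type III): D = 0.66·[ε^1.25·(LQ²/(gh_f))^4.75 + ν·Q^9.4·(L/(gh_f))^5.2]^0.04
LQ²/(gh_f) = 0.8835; L/(gh_f) = 17.61
Term 1 = ε^1.25·(…)^4.75 = 2.40×10^-7; Term 2 = ν·Q^9.4·(…)^5.2 = 3.59×10^-6
D = 0.66·(2.40×10^-7 + 3.59×10^-6)^0.04 = 0.4007 m = 401 mm
Check: V = 1.78 m/s, Re = 4.65×10^5, f = 0.01357, h_f = 13.4 m ≈ 14.3 m ✓

D ≈ 401 mm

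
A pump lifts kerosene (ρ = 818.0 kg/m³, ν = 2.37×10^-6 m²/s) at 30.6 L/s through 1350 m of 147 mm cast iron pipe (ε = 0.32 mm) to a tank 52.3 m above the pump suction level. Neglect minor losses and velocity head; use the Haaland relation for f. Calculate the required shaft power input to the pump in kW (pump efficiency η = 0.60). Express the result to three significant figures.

V = 4Q/(πD²) = 1.803 m/s; Re = 1.12×10^5; ε/D = 0.00218; f = 0.02529
h_f = f(L/D)V²/2g = 38.49 m
Total head H = z + h_f = 52.3 + 38.49 = 90.79 m
P_hyd = ρgQH = 818.0·9.81·0.0306·90.79 = 22.29 kW
P_shaft = P_hyd/η = 22.29/0.60 = 37.16 kW

P_shaft ≈ 37.2 kW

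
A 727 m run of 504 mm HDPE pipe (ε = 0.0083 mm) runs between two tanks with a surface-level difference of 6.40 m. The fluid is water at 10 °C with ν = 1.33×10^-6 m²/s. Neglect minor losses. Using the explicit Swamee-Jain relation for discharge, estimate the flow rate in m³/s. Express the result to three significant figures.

Q ≈ 0.538 m³/s

Swamee-Jain (Type II): Q = -0.965·√(gD⁵h_f/L)·ln[ε/(3.7D) + √(3.17ν²L/(gD³h_f))]
√(gD⁵h_f/L) = √(9.81·0.504⁵·6.40/727) = 0.05299
ε/(3.7D) = 4.45×10^-6; √(3.17ν²L/(gD³h_f)) = 2.25×10^-5
Q = -0.965·0.05299·ln(2.697×10^-5) = 0.5380 m³/s
Check: V = 2.70 m/s, Re = 1.02×10^6, f = 0.01197, h_f = 6.40 m ≈ 6.40 m ✓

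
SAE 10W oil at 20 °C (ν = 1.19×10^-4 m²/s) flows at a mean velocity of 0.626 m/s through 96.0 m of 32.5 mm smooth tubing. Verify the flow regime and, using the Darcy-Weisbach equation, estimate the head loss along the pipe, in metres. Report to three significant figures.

h_f ≈ 22.1 m

Re = VD/ν = 0.626·0.03250/1.19×10^-4 = 171 → laminar (Re < 2300)
f = 64/Re = 0.3743
h_f = f(L/D)V²/(2g) = 0.3743·(96.0/0.03250)·0.626²/(2·9.81) = 22.09 m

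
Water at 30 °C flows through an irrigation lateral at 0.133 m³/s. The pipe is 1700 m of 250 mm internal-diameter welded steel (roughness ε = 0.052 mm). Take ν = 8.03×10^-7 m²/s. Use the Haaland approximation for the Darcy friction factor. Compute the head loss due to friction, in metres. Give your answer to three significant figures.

V = 4Q/(πD²) = 4·0.133/(π·0.250²) = 2.709 m/s
Re = VD/ν = 2.709·0.250/8.03×10^-7 = 8.44×10^5 → turbulent
ε/D = 0.052/250 = 2.08×10^-4
Haaland: f = 0.01482
h_f = f(L/D)V²/(2g) = 0.01482·(1700/0.250)·2.709²/(2·9.81) = 37.71 m

h_f ≈ 37.7 m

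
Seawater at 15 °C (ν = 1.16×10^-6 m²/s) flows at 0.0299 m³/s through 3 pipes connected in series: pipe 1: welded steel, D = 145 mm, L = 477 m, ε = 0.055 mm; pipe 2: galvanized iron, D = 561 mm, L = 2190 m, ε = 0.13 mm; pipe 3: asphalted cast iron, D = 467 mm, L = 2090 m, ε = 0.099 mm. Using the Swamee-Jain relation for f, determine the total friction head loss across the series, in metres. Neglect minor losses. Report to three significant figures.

Pipe 1: V = 1.811 m/s, Re = 2.26×10^5, ε/D = 3.79×10^-4, f = 0.01804, h_1 = f(L/D)V²/2g = 9.919 m
Pipe 2: V = 0.1210 m/s, Re = 5.85×10^4, ε/D = 2.32×10^-4, f = 0.02103, h_2 = f(L/D)V²/2g = 0.06123 m
Pipe 3: V = 0.1746 m/s, Re = 7.03×10^4, ε/D = 2.12×10^-4, f = 0.02025, h_3 = f(L/D)V²/2g = 0.1408 m
Series → Q common, losses add: H = Σh = 10.12 m

H ≈ 10.1 m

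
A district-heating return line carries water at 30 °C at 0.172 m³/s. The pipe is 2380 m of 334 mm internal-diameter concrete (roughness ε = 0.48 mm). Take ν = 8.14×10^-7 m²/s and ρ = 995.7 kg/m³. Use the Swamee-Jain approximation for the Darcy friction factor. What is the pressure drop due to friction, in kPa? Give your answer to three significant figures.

Δp ≈ 299 kPa

V = 4Q/(πD²) = 4·0.172/(π·0.334²) = 1.963 m/s
Re = VD/ν = 1.963·0.334/8.14×10^-7 = 8.06×10^5 → turbulent
ε/D = 0.48/334 = 0.00144
Swamee-Jain: f = 0.02187
h_f = f(L/D)V²/(2g) = 0.02187·(2380/0.334)·1.963²/(2·9.81) = 30.62 m
Δp = ρg·h_f = 995.7·9.81·30.62 = 299.0 kPa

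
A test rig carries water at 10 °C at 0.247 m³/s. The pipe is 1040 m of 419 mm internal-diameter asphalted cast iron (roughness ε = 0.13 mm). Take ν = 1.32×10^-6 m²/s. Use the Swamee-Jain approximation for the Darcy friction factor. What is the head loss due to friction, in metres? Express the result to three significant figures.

V = 4Q/(πD²) = 4·0.247/(π·0.419²) = 1.791 m/s
Re = VD/ν = 1.791·0.419/1.32×10^-6 = 5.69×10^5 → turbulent
ε/D = 0.13/419 = 3.10×10^-4
Swamee-Jain: f = 0.01632
h_f = f(L/D)V²/(2g) = 0.01632·(1040/0.419)·1.791²/(2·9.81) = 6.624 m

h_f ≈ 6.62 m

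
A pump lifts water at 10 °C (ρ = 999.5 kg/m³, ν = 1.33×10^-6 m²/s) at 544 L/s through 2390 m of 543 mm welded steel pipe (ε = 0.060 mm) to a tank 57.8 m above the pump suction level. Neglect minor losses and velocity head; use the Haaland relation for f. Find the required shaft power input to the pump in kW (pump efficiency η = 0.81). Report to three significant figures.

P_shaft ≈ 491 kW

V = 4Q/(πD²) = 2.349 m/s; Re = 9.59×10^5; ε/D = 1.10×10^-4; f = 0.01352
h_f = f(L/D)V²/2g = 16.74 m
Total head H = z + h_f = 57.8 + 16.74 = 74.54 m
P_hyd = ρgQH = 999.5·9.81·0.544·74.54 = 397.6 kW
P_shaft = P_hyd/η = 397.6/0.81 = 490.9 kW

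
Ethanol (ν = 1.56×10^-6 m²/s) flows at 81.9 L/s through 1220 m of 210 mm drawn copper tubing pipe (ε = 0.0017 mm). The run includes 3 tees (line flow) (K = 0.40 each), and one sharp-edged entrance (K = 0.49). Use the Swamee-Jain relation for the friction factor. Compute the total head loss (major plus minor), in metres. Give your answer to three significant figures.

H_L ≈ 24.2 m

V = 4Q/(πD²) = 2.365 m/s; V²/2g = 0.2850 m
Re = 3.18×10^5, ε/D = 8.10×10^-6 → f = 0.01431 (Swamee-Jain)
Major: h_f = f(L/D)·V²/2g = 0.01431·5810·0.2850 = 23.70 m
Minor: ΣK = 1.69; h_m = ΣK·V²/2g = 0.4816 m
Total H_L = 23.70 + 0.4816 = 24.18 m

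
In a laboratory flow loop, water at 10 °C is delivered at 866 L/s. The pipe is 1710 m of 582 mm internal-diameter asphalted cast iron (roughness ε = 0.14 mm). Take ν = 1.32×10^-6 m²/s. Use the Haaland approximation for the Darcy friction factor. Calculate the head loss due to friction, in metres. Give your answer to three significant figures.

V = 4Q/(πD²) = 4·0.866/(π·0.582²) = 3.255 m/s
Re = VD/ν = 3.255·0.582/1.32×10^-6 = 1.44×10^6 → turbulent
ε/D = 0.14/582 = 2.41×10^-4
Haaland: f = 0.01482
h_f = f(L/D)V²/(2g) = 0.01482·(1710/0.582)·3.255²/(2·9.81) = 23.52 m

h_f ≈ 23.5 m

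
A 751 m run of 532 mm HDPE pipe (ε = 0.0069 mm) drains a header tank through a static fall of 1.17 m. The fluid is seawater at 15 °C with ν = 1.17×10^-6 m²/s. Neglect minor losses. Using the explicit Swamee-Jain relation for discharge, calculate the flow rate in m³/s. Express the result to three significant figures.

Swamee-Jain (Type II): Q = -0.965·√(gD⁵h_f/L)·ln[ε/(3.7D) + √(3.17ν²L/(gD³h_f))]
√(gD⁵h_f/L) = √(9.81·0.532⁵·1.17/751) = 0.02552
ε/(3.7D) = 3.51×10^-6; √(3.17ν²L/(gD³h_f)) = 4.34×10^-5
Q = -0.965·0.02552·ln(4.693×10^-5) = 0.2455 m³/s
Check: V = 1.10 m/s, Re = 5.02×10^5, f = 0.01329, h_f = 1.17 m ≈ 1.17 m ✓

Q ≈ 0.245 m³/s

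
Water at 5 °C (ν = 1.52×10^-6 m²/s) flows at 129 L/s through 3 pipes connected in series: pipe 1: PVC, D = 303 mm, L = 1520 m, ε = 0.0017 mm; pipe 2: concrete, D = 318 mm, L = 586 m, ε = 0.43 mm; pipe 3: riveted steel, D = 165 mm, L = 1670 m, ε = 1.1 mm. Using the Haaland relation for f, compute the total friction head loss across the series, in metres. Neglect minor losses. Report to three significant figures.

Pipe 1: V = 1.789 m/s, Re = 3.57×10^5, ε/D = 5.61×10^-6, f = 0.01394, h_1 = f(L/D)V²/2g = 11.41 m
Pipe 2: V = 1.624 m/s, Re = 3.40×10^5, ε/D = 0.00135, f = 0.02182, h_2 = f(L/D)V²/2g = 5.406 m
Pipe 3: V = 6.033 m/s, Re = 6.55×10^5, ε/D = 0.00667, f = 0.03337, h_3 = f(L/D)V²/2g = 626.6 m
Series → Q common, losses add: H = Σh = 643.4 m

H ≈ 643 m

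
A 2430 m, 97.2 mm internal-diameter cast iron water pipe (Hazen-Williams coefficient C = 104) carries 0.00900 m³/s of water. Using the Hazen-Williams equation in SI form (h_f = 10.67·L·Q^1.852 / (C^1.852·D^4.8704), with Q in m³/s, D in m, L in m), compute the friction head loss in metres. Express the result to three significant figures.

h_f = 10.67·2430·0.00900^1.852 / (104^1.852·0.0972^4.8704) = 66.06 m

h_f ≈ 66.1 m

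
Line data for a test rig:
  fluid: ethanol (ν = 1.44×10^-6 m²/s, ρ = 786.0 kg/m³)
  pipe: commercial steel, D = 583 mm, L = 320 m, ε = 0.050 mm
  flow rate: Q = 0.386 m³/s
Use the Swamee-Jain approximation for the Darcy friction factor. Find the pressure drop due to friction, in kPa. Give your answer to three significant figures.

V = 4Q/(πD²) = 4·0.386/(π·0.583²) = 1.446 m/s
Re = VD/ν = 1.446·0.583/1.44×10^-6 = 5.85×10^5 → turbulent
ε/D = 0.050/583 = 8.58×10^-5
Swamee-Jain: f = 0.01403
h_f = f(L/D)V²/(2g) = 0.01403·(320/0.583)·1.446²/(2·9.81) = 0.8209 m
Δp = ρg·h_f = 786.0·9.81·0.8209 = 6.330 kPa

Δp ≈ 6.33 kPa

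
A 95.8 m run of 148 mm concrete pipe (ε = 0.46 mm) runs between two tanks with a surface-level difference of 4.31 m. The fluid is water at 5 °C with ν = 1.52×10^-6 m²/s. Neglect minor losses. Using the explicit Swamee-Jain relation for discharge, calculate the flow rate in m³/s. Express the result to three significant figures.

Q ≈ 0.0378 m³/s

Swamee-Jain (Type II): Q = -0.965·√(gD⁵h_f/L)·ln[ε/(3.7D) + √(3.17ν²L/(gD³h_f))]
√(gD⁵h_f/L) = √(9.81·0.148⁵·4.31/95.8) = 0.005598
ε/(3.7D) = 8.40×10^-4; √(3.17ν²L/(gD³h_f)) = 7.15×10^-5
Q = -0.965·0.005598·ln(9.116×10^-4) = 0.03782 m³/s
Check: V = 2.20 m/s, Re = 2.14×10^5, f = 0.02722, h_f = 4.34 m ≈ 4.31 m ✓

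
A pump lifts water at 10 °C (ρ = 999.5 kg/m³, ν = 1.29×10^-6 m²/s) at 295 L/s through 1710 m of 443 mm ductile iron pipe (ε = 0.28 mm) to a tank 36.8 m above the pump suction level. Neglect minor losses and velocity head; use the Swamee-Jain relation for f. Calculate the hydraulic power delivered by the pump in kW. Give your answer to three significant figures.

V = 4Q/(πD²) = 1.914 m/s; Re = 6.57×10^5; ε/D = 6.32×10^-4; f = 0.01836
h_f = f(L/D)V²/2g = 13.23 m
Total head H = z + h_f = 36.8 + 13.23 = 50.03 m
P_hyd = ρgQH = 999.5·9.81·0.295·50.03 = 144.7 kW

P_hyd ≈ 145 kW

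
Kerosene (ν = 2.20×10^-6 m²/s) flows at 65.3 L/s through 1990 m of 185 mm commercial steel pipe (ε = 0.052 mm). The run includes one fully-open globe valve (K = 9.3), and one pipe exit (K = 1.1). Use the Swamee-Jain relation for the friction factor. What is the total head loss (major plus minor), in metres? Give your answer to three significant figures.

V = 4Q/(πD²) = 2.429 m/s; V²/2g = 0.3008 m
Re = 2.04×10^5, ε/D = 2.81×10^-4 → f = 0.01763 (Swamee-Jain)
Major: h_f = f(L/D)·V²/2g = 0.01763·10757·0.3008 = 57.03 m
Minor: ΣK = 10.4; h_m = ΣK·V²/2g = 3.128 m
Total H_L = 57.03 + 3.128 = 60.16 m

H_L ≈ 60.2 m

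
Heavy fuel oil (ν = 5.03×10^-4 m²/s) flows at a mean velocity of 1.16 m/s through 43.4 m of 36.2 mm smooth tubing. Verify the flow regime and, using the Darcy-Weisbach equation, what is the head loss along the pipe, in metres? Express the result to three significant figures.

h_f ≈ 63.0 m

Re = VD/ν = 1.16·0.03620/5.03×10^-4 = 83.5 → laminar (Re < 2300)
f = 64/Re = 0.7666
h_f = f(L/D)V²/(2g) = 0.7666·(43.4/0.03620)·1.16²/(2·9.81) = 63.03 m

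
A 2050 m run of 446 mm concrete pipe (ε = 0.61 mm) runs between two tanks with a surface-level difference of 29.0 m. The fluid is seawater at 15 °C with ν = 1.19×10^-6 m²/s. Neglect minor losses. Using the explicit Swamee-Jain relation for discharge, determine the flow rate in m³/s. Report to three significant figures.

Q ≈ 0.375 m³/s

Swamee-Jain (Type II): Q = -0.965·√(gD⁵h_f/L)·ln[ε/(3.7D) + √(3.17ν²L/(gD³h_f))]
√(gD⁵h_f/L) = √(9.81·0.446⁵·29.0/2050) = 0.04949
ε/(3.7D) = 3.70×10^-4; √(3.17ν²L/(gD³h_f)) = 1.91×10^-5
Q = -0.965·0.04949·ln(3.887×10^-4) = 0.3750 m³/s
Check: V = 2.40 m/s, Re = 9.00×10^5, f = 0.02158, h_f = 29.1 m ≈ 29.0 m ✓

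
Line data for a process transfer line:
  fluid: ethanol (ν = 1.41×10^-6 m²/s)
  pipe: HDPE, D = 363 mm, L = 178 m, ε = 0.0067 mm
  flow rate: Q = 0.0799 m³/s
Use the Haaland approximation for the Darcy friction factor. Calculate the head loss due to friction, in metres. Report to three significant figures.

V = 4Q/(πD²) = 4·0.0799/(π·0.363²) = 0.7720 m/s
Re = VD/ν = 0.7720·0.363/1.41×10^-6 = 1.99×10^5 → turbulent
ε/D = 0.0067/363 = 1.85×10^-5
Haaland: f = 0.01563
h_f = f(L/D)V²/(2g) = 0.01563·(178/0.363)·0.7720²/(2·9.81) = 0.2329 m

h_f ≈ 0.233 m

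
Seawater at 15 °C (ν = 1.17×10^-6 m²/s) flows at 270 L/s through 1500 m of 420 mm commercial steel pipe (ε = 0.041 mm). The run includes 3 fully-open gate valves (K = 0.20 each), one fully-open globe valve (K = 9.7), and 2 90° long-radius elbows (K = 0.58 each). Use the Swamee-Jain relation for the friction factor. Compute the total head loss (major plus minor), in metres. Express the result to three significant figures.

H_L ≈ 11.8 m

V = 4Q/(πD²) = 1.949 m/s; V²/2g = 0.1936 m
Re = 7.00×10^5, ε/D = 9.76×10^-5 → f = 0.01392 (Swamee-Jain)
Major: h_f = f(L/D)·V²/2g = 0.01392·3571·0.1936 = 9.626 m
Minor: ΣK = 11.5; h_m = ΣK·V²/2g = 2.218 m
Total H_L = 9.626 + 2.218 = 11.84 m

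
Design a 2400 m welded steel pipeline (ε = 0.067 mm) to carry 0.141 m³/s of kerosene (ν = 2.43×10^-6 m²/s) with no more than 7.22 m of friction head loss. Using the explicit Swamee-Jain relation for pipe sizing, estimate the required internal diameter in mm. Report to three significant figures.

Swamee-Jain (Type III): D = 0.66·[ε^1.25·(LQ²/(gh_f))^4.75 + ν·Q^9.4·(L/(gh_f))^5.2]^0.04
LQ²/(gh_f) = 0.6737; L/(gh_f) = 33.88
Term 1 = ε^1.25·(…)^4.75 = 9.28×10^-7; Term 2 = ν·Q^9.4·(…)^5.2 = 2.21×10^-6
D = 0.66·(9.28×10^-7 + 2.21×10^-6)^0.04 = 0.3976 m = 398 mm
Check: V = 1.14 m/s, Re = 1.86×10^5, f = 0.01708, h_f = 6.78 m ≈ 7.22 m ✓

D ≈ 398 mm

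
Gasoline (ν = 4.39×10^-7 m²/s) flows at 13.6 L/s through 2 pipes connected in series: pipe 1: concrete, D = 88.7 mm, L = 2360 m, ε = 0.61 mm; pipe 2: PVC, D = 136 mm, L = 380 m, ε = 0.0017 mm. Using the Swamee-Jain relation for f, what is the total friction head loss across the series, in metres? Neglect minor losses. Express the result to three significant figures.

Pipe 1: V = 2.201 m/s, Re = 4.45×10^5, ε/D = 0.00688, f = 0.03379, h_1 = f(L/D)V²/2g = 222.0 m
Pipe 2: V = 0.9362 m/s, Re = 2.90×10^5, ε/D = 1.25×10^-5, f = 0.01461, h_2 = f(L/D)V²/2g = 1.824 m
Series → Q common, losses add: H = Σh = 223.8 m

H ≈ 224 m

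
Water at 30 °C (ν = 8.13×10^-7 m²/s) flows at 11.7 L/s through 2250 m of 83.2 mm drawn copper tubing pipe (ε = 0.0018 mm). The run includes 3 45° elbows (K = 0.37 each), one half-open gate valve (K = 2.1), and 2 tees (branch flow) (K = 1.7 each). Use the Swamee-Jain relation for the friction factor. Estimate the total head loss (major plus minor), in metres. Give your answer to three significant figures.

V = 4Q/(πD²) = 2.152 m/s; V²/2g = 0.2360 m
Re = 2.20×10^5, ε/D = 2.16×10^-5 → f = 0.01545 (Swamee-Jain)
Major: h_f = f(L/D)·V²/2g = 0.01545·27043·0.2360 = 98.65 m
Minor: ΣK = 6.61; h_m = ΣK·V²/2g = 1.560 m
Total H_L = 98.65 + 1.560 = 100.2 m

H_L ≈ 100 m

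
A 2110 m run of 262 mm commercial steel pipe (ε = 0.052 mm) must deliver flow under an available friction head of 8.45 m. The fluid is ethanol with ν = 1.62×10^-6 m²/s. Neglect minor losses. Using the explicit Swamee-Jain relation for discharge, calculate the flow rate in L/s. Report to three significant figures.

Q ≈ 58.6 L/s

Swamee-Jain (Type II): Q = -0.965·√(gD⁵h_f/L)·ln[ε/(3.7D) + √(3.17ν²L/(gD³h_f))]
√(gD⁵h_f/L) = √(9.81·0.262⁵·8.45/2110) = 0.006964
ε/(3.7D) = 5.36×10^-5; √(3.17ν²L/(gD³h_f)) = 1.09×10^-4
Q = -0.965·0.006964·ln(1.622×10^-4) = 0.05865 m³/s
Check: V = 1.09 m/s, Re = 1.76×10^5, f = 0.01742, h_f = 8.46 m ≈ 8.45 m ✓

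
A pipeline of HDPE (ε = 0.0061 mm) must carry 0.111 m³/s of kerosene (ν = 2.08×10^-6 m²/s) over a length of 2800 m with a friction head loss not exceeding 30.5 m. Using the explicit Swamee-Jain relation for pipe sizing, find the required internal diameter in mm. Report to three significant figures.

Swamee-Jain (Type III): D = 0.66·[ε^1.25·(LQ²/(gh_f))^4.75 + ν·Q^9.4·(L/(gh_f))^5.2]^0.04
LQ²/(gh_f) = 0.1153; L/(gh_f) = 9.358
Term 1 = ε^1.25·(…)^4.75 = 1.06×10^-11; Term 2 = ν·Q^9.4·(…)^5.2 = 2.48×10^-10
D = 0.66·(1.06×10^-11 + 2.48×10^-10)^0.04 = 0.2729 m = 273 mm
Check: V = 1.90 m/s, Re = 2.49×10^5, f = 0.01512, h_f = 28.5 m ≈ 30.5 m ✓

D ≈ 273 mm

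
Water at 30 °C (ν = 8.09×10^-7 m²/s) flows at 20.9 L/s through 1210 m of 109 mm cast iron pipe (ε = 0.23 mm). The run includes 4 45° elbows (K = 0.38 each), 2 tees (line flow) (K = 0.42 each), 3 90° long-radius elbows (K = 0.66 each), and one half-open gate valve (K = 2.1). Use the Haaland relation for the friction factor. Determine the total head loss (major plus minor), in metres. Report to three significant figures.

V = 4Q/(πD²) = 2.240 m/s; V²/2g = 0.2557 m
Re = 3.02×10^5, ε/D = 0.00211 → f = 0.02431 (Haaland)
Major: h_f = f(L/D)·V²/2g = 0.02431·11101·0.2557 = 69.01 m
Minor: ΣK = 6.44; h_m = ΣK·V²/2g = 1.647 m
Total H_L = 69.01 + 1.647 = 70.66 m

H_L ≈ 70.7 m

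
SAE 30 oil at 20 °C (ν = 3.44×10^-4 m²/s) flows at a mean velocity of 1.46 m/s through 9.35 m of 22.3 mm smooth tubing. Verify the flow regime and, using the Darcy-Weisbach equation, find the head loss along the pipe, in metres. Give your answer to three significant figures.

Re = VD/ν = 1.46·0.02230/3.44×10^-4 = 94.6 → laminar (Re < 2300)
f = 64/Re = 0.6762
h_f = f(L/D)V²/(2g) = 0.6762·(9.35/0.02230)·1.46²/(2·9.81) = 30.80 m

h_f ≈ 30.8 m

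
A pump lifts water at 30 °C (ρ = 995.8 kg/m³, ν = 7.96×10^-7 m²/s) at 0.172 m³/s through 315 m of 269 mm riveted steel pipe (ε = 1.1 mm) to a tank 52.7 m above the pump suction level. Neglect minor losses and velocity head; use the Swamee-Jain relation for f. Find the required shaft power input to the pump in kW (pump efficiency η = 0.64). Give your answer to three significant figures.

V = 4Q/(πD²) = 3.026 m/s; Re = 1.02×10^6; ε/D = 0.00409; f = 0.02877
h_f = f(L/D)V²/2g = 15.73 m
Total head H = z + h_f = 52.7 + 15.73 = 68.43 m
P_hyd = ρgQH = 995.8·9.81·0.172·68.43 = 115.0 kW
P_shaft = P_hyd/η = 115.0/0.64 = 179.6 kW

P_shaft ≈ 180 kW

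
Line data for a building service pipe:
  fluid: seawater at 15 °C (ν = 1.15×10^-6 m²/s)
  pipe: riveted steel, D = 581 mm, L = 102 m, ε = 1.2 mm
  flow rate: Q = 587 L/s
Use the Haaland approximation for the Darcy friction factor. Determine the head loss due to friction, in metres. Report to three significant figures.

h_f ≈ 1.04 m

V = 4Q/(πD²) = 4·0.587/(π·0.581²) = 2.214 m/s
Re = VD/ν = 2.214·0.581/1.15×10^-6 = 1.12×10^6 → turbulent
ε/D = 1.2/581 = 0.00207
Haaland: f = 0.02381
h_f = f(L/D)V²/(2g) = 0.02381·(102/0.581)·2.214²/(2·9.81) = 1.044 m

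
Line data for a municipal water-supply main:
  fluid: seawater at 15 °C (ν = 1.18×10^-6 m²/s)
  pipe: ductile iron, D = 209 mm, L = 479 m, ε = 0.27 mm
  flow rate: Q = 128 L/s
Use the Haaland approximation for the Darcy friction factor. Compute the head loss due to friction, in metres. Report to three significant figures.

V = 4Q/(πD²) = 4·0.128/(π·0.209²) = 3.731 m/s
Re = VD/ν = 3.731·0.209/1.18×10^-6 = 6.61×10^5 → turbulent
ε/D = 0.27/209 = 0.00129
Haaland: f = 0.02129
h_f = f(L/D)V²/(2g) = 0.02129·(479/0.209)·3.731²/(2·9.81) = 34.63 m

h_f ≈ 34.6 m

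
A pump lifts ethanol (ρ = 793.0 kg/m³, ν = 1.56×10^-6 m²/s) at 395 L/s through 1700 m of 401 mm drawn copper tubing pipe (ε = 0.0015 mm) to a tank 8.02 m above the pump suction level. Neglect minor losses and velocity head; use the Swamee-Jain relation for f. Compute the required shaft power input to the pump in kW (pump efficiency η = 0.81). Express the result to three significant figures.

V = 4Q/(πD²) = 3.128 m/s; Re = 8.04×10^5; ε/D = 3.74×10^-6; f = 0.01213
h_f = f(L/D)V²/2g = 25.63 m
Total head H = z + h_f = 8.02 + 25.63 = 33.65 m
P_hyd = ρgQH = 793.0·9.81·0.395·33.65 = 103.4 kW
P_shaft = P_hyd/η = 103.4/0.81 = 127.7 kW

P_shaft ≈ 128 kW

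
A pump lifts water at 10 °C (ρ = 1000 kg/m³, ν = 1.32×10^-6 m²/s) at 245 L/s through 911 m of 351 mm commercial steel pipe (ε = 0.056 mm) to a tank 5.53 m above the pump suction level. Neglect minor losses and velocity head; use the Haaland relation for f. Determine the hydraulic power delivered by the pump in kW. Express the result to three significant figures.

P_hyd ≈ 42.9 kW

V = 4Q/(πD²) = 2.532 m/s; Re = 6.73×10^5; ε/D = 1.60×10^-4; f = 0.01452
h_f = f(L/D)V²/2g = 12.31 m
Total head H = z + h_f = 5.53 + 12.31 = 17.84 m
P_hyd = ρgQH = 1000·9.81·0.245·17.84 = 42.89 kW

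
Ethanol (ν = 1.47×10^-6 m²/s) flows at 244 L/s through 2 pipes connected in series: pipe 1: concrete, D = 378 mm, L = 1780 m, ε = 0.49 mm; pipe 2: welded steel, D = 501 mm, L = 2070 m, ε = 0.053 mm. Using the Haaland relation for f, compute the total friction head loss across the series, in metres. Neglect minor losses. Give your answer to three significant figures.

Pipe 1: V = 2.174 m/s, Re = 5.59×10^5, ε/D = 0.00130, f = 0.02137, h_1 = f(L/D)V²/2g = 24.25 m
Pipe 2: V = 1.238 m/s, Re = 4.22×10^5, ε/D = 1.06×10^-4, f = 0.01462, h_2 = f(L/D)V²/2g = 4.716 m
Series → Q common, losses add: H = Σh = 28.96 m

H ≈ 29.0 m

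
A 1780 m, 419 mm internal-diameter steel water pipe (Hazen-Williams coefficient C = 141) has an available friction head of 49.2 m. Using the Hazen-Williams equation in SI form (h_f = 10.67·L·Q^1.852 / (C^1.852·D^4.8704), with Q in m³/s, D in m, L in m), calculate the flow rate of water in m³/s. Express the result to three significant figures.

Q ≈ 0.574 m³/s

Rearranging: Q = [h_f·C^1.852·D^4.8704 / (10.67·L)]^(1/1.852)
Q = [49.2·141^1.852·0.419^4.8704 / (10.67·1780)]^0.540 = 0.5742 m³/s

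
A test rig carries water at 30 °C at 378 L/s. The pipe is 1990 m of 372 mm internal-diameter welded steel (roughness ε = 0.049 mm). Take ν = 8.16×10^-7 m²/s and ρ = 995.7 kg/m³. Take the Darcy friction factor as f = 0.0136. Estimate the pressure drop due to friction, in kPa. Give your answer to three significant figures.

V = 4Q/(πD²) = 4·0.378/(π·0.372²) = 3.478 m/s
h_f = f(L/D)V²/(2g) = 0.01360·(1990/0.372)·3.478²/(2·9.81) = 44.85 m
Δp = ρg·h_f = 995.7·9.81·44.85 = 438.1 kPa

Δp ≈ 438 kPa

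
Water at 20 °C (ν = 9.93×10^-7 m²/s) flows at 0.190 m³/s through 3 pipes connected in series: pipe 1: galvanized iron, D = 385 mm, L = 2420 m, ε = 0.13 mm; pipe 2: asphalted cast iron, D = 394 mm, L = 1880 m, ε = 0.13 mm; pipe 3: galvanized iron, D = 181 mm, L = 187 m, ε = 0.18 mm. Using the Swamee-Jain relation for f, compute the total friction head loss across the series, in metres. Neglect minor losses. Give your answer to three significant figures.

H ≈ 80.9 m

Pipe 1: V = 1.632 m/s, Re = 6.33×10^5, ε/D = 3.38×10^-4, f = 0.01643, h_1 = f(L/D)V²/2g = 14.02 m
Pipe 2: V = 1.558 m/s, Re = 6.18×10^5, ε/D = 3.30×10^-4, f = 0.01639, h_2 = f(L/D)V²/2g = 9.682 m
Pipe 3: V = 7.384 m/s, Re = 1.35×10^6, ε/D = 9.94×10^-4, f = 0.01991, h_3 = f(L/D)V²/2g = 57.18 m
Series → Q common, losses add: H = Σh = 80.88 m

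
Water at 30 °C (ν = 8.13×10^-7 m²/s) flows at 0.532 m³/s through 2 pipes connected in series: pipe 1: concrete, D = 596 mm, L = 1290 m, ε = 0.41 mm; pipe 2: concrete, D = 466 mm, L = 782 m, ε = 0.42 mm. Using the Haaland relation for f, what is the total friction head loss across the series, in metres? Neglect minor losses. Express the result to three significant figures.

H ≈ 23.4 m

Pipe 1: V = 1.907 m/s, Re = 1.40×10^6, ε/D = 6.88×10^-4, f = 0.01825, h_1 = f(L/D)V²/2g = 7.321 m
Pipe 2: V = 3.119 m/s, Re = 1.79×10^6, ε/D = 9.01×10^-4, f = 0.01935, h_2 = f(L/D)V²/2g = 16.10 m
Series → Q common, losses add: H = Σh = 23.42 m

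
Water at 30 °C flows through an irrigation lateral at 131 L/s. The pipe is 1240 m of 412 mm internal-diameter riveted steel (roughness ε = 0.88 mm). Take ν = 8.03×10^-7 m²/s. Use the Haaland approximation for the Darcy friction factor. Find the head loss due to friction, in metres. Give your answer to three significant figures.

V = 4Q/(πD²) = 4·0.131/(π·0.412²) = 0.9826 m/s
Re = VD/ν = 0.9826·0.412/8.03×10^-7 = 5.04×10^5 → turbulent
ε/D = 0.88/412 = 0.00214
Haaland: f = 0.02419
h_f = f(L/D)V²/(2g) = 0.02419·(1240/0.412)·0.9826²/(2·9.81) = 3.583 m

h_f ≈ 3.58 m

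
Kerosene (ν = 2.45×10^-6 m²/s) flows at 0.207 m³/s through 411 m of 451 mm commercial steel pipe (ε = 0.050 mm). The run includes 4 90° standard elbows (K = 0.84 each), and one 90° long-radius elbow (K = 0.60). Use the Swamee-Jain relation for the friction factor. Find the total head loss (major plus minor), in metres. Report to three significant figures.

V = 4Q/(πD²) = 1.296 m/s; V²/2g = 0.08558 m
Re = 2.39×10^5, ε/D = 1.11×10^-4 → f = 0.01605 (Swamee-Jain)
Major: h_f = f(L/D)·V²/2g = 0.01605·911.3·0.08558 = 1.251 m
Minor: ΣK = 3.96; h_m = ΣK·V²/2g = 0.3389 m
Total H_L = 1.251 + 0.3389 = 1.590 m

H_L ≈ 1.59 m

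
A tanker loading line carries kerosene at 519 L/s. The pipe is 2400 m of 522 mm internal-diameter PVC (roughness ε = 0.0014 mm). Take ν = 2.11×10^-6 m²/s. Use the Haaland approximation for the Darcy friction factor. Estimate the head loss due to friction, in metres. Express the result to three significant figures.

V = 4Q/(πD²) = 4·0.519/(π·0.522²) = 2.425 m/s
Re = VD/ν = 2.425·0.522/2.11×10^-6 = 6.00×10^5 → turbulent
ε/D = 0.0014/522 = 2.68×10^-6
Haaland: f = 0.01268
h_f = f(L/D)V²/(2g) = 0.01268·(2400/0.522)·2.425²/(2·9.81) = 17.48 m

h_f ≈ 17.5 m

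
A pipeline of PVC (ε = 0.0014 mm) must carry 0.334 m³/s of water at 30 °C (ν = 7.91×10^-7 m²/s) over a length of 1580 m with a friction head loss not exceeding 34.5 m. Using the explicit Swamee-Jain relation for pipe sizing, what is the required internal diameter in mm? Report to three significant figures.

Swamee-Jain (Type III): D = 0.66·[ε^1.25·(LQ²/(gh_f))^4.75 + ν·Q^9.4·(L/(gh_f))^5.2]^0.04
LQ²/(gh_f) = 0.5208; L/(gh_f) = 4.668
Term 1 = ε^1.25·(…)^4.75 = 2.17×10^-9; Term 2 = ν·Q^9.4·(…)^5.2 = 7.96×10^-8
D = 0.66·(2.17×10^-9 + 7.96×10^-8)^0.04 = 0.3436 m = 344 mm
Check: V = 3.60 m/s, Re = 1.56×10^6, f = 0.01092, h_f = 33.2 m ≈ 34.5 m ✓

D ≈ 344 mm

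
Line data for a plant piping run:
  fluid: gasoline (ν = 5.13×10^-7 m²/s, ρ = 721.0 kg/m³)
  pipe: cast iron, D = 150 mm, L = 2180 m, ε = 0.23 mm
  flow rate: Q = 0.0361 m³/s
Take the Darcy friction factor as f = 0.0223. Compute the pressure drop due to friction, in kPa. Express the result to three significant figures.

Δp ≈ 488 kPa

V = 4Q/(πD²) = 4·0.0361/(π·0.150²) = 2.043 m/s
h_f = f(L/D)V²/(2g) = 0.02230·(2180/0.150)·2.043²/(2·9.81) = 68.94 m
Δp = ρg·h_f = 721.0·9.81·68.94 = 487.6 kPa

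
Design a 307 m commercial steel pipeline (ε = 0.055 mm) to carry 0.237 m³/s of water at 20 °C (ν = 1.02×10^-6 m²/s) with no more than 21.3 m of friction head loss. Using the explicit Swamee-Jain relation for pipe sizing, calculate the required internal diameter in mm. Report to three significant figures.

D ≈ 254 mm

Swamee-Jain (Type III): D = 0.66·[ε^1.25·(LQ²/(gh_f))^4.75 + ν·Q^9.4·(L/(gh_f))^5.2]^0.04
LQ²/(gh_f) = 0.08253; L/(gh_f) = 1.469
Term 1 = ε^1.25·(…)^4.75 = 3.38×10^-11; Term 2 = ν·Q^9.4·(…)^5.2 = 1.00×10^-11
D = 0.66·(3.38×10^-11 + 1.00×10^-11)^0.04 = 0.2542 m = 254 mm
Check: V = 4.67 m/s, Re = 1.16×10^6, f = 0.01483, h_f = 19.9 m ≈ 21.3 m ✓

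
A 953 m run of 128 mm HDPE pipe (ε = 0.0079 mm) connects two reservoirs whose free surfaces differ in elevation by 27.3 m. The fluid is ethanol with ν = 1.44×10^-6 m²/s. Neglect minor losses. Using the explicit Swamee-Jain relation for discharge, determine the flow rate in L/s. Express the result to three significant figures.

Q ≈ 27.0 L/s

Swamee-Jain (Type II): Q = -0.965·√(gD⁵h_f/L)·ln[ε/(3.7D) + √(3.17ν²L/(gD³h_f))]
√(gD⁵h_f/L) = √(9.81·0.128⁵·27.3/953) = 0.003107
ε/(3.7D) = 1.67×10^-5; √(3.17ν²L/(gD³h_f)) = 1.06×10^-4
Q = -0.965·0.003107·ln(1.223×10^-4) = 0.02701 m³/s
Check: V = 2.10 m/s, Re = 1.87×10^5, f = 0.01627, h_f = 27.2 m ≈ 27.3 m ✓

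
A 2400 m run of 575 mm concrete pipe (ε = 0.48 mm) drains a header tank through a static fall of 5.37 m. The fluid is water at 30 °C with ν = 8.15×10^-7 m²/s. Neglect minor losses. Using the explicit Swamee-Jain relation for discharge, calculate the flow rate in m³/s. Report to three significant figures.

Q ≈ 0.298 m³/s

Swamee-Jain (Type II): Q = -0.965·√(gD⁵h_f/L)·ln[ε/(3.7D) + √(3.17ν²L/(gD³h_f))]
√(gD⁵h_f/L) = √(9.81·0.575⁵·5.37/2400) = 0.03714
ε/(3.7D) = 2.26×10^-4; √(3.17ν²L/(gD³h_f)) = 2.25×10^-5
Q = -0.965·0.03714·ln(2.481×10^-4) = 0.2976 m³/s
Check: V = 1.15 m/s, Re = 8.08×10^5, f = 0.01933, h_f = 5.40 m ≈ 5.37 m ✓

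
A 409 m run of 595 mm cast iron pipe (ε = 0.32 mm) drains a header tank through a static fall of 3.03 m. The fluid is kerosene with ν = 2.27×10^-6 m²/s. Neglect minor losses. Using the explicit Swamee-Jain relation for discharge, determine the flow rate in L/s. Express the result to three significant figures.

Q ≈ 613 L/s

Swamee-Jain (Type II): Q = -0.965·√(gD⁵h_f/L)·ln[ε/(3.7D) + √(3.17ν²L/(gD³h_f))]
√(gD⁵h_f/L) = √(9.81·0.595⁵·3.03/409) = 0.07362
ε/(3.7D) = 1.45×10^-4; √(3.17ν²L/(gD³h_f)) = 3.27×10^-5
Q = -0.965·0.07362·ln(1.780×10^-4) = 0.6133 m³/s
Check: V = 2.21 m/s, Re = 5.78×10^5, f = 0.01789, h_f = 3.05 m ≈ 3.03 m ✓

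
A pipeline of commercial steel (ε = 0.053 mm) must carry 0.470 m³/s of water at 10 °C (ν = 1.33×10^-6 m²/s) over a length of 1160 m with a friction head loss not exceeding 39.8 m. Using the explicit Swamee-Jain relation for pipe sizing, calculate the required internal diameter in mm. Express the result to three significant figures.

D ≈ 379 mm

Swamee-Jain (Type III): D = 0.66·[ε^1.25·(LQ²/(gh_f))^4.75 + ν·Q^9.4·(L/(gh_f))^5.2]^0.04
LQ²/(gh_f) = 0.6563; L/(gh_f) = 2.971
Term 1 = ε^1.25·(…)^4.75 = 6.12×10^-7; Term 2 = ν·Q^9.4·(…)^5.2 = 3.17×10^-7
D = 0.66·(6.12×10^-7 + 3.17×10^-7)^0.04 = 0.3787 m = 379 mm
Check: V = 4.17 m/s, Re = 1.19×10^6, f = 0.01390, h_f = 37.8 m ≈ 39.8 m ✓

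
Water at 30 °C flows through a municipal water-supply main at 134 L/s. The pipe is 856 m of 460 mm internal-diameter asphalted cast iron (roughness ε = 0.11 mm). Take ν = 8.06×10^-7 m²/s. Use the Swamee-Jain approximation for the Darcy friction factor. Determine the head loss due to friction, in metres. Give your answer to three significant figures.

V = 4Q/(πD²) = 4·0.134/(π·0.460²) = 0.8063 m/s
Re = VD/ν = 0.8063·0.460/8.06×10^-7 = 4.60×10^5 → turbulent
ε/D = 0.11/460 = 2.39×10^-4
Swamee-Jain: f = 0.01597
h_f = f(L/D)V²/(2g) = 0.01597·(856/0.460)·0.8063²/(2·9.81) = 0.9849 m

h_f ≈ 0.985 m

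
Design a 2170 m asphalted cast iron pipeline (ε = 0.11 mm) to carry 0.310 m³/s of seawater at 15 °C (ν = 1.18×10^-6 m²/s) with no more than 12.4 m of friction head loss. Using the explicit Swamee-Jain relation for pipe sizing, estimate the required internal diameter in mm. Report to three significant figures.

D ≈ 470 mm

Swamee-Jain (Type III): D = 0.66·[ε^1.25·(LQ²/(gh_f))^4.75 + ν·Q^9.4·(L/(gh_f))^5.2]^0.04
LQ²/(gh_f) = 1.714; L/(gh_f) = 17.84
Term 1 = ε^1.25·(…)^4.75 = 1.46×10^-4; Term 2 = ν·Q^9.4·(…)^5.2 = 6.28×10^-5
D = 0.66·(1.46×10^-4 + 6.28×10^-5)^0.04 = 0.4702 m = 470 mm
Check: V = 1.79 m/s, Re = 7.11×10^5, f = 0.01543, h_f = 11.6 m ≈ 12.4 m ✓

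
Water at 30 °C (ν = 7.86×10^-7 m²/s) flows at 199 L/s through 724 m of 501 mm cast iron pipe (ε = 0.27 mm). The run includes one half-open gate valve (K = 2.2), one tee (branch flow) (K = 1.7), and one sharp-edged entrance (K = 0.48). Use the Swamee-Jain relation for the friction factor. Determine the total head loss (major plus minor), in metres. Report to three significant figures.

V = 4Q/(πD²) = 1.009 m/s; V²/2g = 0.05194 m
Re = 6.43×10^5, ε/D = 5.39×10^-4 → f = 0.01782 (Swamee-Jain)
Major: h_f = f(L/D)·V²/2g = 0.01782·1445·0.05194 = 1.337 m
Minor: ΣK = 4.38; h_m = ΣK·V²/2g = 0.2275 m
Total H_L = 1.337 + 0.2275 = 1.565 m

H_L ≈ 1.56 m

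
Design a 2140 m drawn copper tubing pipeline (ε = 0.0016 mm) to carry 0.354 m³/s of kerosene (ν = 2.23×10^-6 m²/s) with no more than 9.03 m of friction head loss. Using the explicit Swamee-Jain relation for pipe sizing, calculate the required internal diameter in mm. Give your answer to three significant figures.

Swamee-Jain (Type III): D = 0.66·[ε^1.25·(LQ²/(gh_f))^4.75 + ν·Q^9.4·(L/(gh_f))^5.2]^0.04
LQ²/(gh_f) = 3.027; L/(gh_f) = 24.16
Term 1 = ε^1.25·(…)^4.75 = 1.10×10^-5; Term 2 = ν·Q^9.4·(…)^5.2 = 0.00200
D = 0.66·(1.10×10^-5 + 0.00200)^0.04 = 0.5148 m = 515 mm
Check: V = 1.70 m/s, Re = 3.93×10^5, f = 0.01372, h_f = 8.40 m ≈ 9.03 m ✓

D ≈ 515 mm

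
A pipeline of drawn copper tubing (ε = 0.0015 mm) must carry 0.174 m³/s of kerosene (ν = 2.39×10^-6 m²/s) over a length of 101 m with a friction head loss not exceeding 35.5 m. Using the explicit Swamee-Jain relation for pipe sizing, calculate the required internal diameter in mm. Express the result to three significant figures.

Swamee-Jain (Type III): D = 0.66·[ε^1.25·(LQ²/(gh_f))^4.75 + ν·Q^9.4·(L/(gh_f))^5.2]^0.04
LQ²/(gh_f) = 0.008781; L/(gh_f) = 0.2900
Term 1 = ε^1.25·(…)^4.75 = 8.95×10^-18; Term 2 = ν·Q^9.4·(…)^5.2 = 2.78×10^-16
D = 0.66·(8.95×10^-18 + 2.78×10^-16)^0.04 = 0.1577 m = 158 mm
Check: V = 8.91 m/s, Re = 5.88×10^5, f = 0.01289, h_f = 33.4 m ≈ 35.5 m ✓

D ≈ 158 mm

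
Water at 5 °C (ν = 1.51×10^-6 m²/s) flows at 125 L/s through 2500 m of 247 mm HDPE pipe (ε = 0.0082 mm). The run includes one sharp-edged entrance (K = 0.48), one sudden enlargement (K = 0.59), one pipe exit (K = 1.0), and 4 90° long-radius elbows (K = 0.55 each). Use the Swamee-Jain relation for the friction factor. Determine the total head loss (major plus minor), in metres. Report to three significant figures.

V = 4Q/(πD²) = 2.609 m/s; V²/2g = 0.3469 m
Re = 4.27×10^5, ε/D = 3.32×10^-5 → f = 0.01394 (Swamee-Jain)
Major: h_f = f(L/D)·V²/2g = 0.01394·10121·0.3469 = 48.93 m
Minor: ΣK = 4.27; h_m = ΣK·V²/2g = 1.481 m
Total H_L = 48.93 + 1.481 = 50.41 m

H_L ≈ 50.4 m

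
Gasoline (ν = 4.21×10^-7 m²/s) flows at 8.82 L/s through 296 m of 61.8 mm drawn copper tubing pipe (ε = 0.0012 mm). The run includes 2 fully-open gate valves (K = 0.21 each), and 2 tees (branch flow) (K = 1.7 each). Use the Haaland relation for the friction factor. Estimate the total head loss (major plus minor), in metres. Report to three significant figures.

V = 4Q/(πD²) = 2.940 m/s; V²/2g = 0.4407 m
Re = 4.32×10^5, ε/D = 1.94×10^-5 → f = 0.01362 (Haaland)
Major: h_f = f(L/D)·V²/2g = 0.01362·4790·0.4407 = 28.75 m
Minor: ΣK = 3.82; h_m = ΣK·V²/2g = 1.683 m
Total H_L = 28.75 + 1.683 = 30.43 m

H_L ≈ 30.4 m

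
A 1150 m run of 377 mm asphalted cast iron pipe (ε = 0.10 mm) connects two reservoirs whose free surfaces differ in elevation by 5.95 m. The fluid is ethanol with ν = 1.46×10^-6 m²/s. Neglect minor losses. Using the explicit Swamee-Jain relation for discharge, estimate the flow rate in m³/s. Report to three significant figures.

Swamee-Jain (Type II): Q = -0.965·√(gD⁵h_f/L)·ln[ε/(3.7D) + √(3.17ν²L/(gD³h_f))]
√(gD⁵h_f/L) = √(9.81·0.377⁵·5.95/1150) = 0.01966
ε/(3.7D) = 7.17×10^-5; √(3.17ν²L/(gD³h_f)) = 4.98×10^-5
Q = -0.965·0.01966·ln(1.215×10^-4) = 0.1710 m³/s
Check: V = 1.53 m/s, Re = 3.96×10^5, f = 0.01639, h_f = 5.98 m ≈ 5.95 m ✓

Q ≈ 0.171 m³/s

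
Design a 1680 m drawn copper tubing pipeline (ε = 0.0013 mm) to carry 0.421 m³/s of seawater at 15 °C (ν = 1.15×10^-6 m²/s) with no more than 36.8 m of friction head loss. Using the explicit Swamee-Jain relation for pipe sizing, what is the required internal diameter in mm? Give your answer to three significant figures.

D ≈ 380 mm

Swamee-Jain (Type III): D = 0.66·[ε^1.25·(LQ²/(gh_f))^4.75 + ν·Q^9.4·(L/(gh_f))^5.2]^0.04
LQ²/(gh_f) = 0.8248; L/(gh_f) = 4.654
Term 1 = ε^1.25·(…)^4.75 = 1.76×10^-8; Term 2 = ν·Q^9.4·(…)^5.2 = 1.00×10^-6
D = 0.66·(1.76×10^-8 + 1.00×10^-6)^0.04 = 0.3801 m = 380 mm
Check: V = 3.71 m/s, Re = 1.23×10^6, f = 0.01132, h_f = 35.1 m ≈ 36.8 m ✓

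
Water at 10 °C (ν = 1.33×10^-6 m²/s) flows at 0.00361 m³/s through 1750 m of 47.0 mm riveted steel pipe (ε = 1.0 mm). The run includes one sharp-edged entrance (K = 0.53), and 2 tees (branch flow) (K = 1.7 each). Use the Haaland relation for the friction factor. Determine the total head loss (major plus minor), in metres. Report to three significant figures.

V = 4Q/(πD²) = 2.081 m/s; V²/2g = 0.2207 m
Re = 7.35×10^4, ε/D = 0.0213 → f = 0.05041 (Haaland)
Major: h_f = f(L/D)·V²/2g = 0.05041·37234·0.2207 = 414.2 m
Minor: ΣK = 3.93; h_m = ΣK·V²/2g = 0.8672 m
Total H_L = 414.2 + 0.8672 = 415.1 m

H_L ≈ 415 m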